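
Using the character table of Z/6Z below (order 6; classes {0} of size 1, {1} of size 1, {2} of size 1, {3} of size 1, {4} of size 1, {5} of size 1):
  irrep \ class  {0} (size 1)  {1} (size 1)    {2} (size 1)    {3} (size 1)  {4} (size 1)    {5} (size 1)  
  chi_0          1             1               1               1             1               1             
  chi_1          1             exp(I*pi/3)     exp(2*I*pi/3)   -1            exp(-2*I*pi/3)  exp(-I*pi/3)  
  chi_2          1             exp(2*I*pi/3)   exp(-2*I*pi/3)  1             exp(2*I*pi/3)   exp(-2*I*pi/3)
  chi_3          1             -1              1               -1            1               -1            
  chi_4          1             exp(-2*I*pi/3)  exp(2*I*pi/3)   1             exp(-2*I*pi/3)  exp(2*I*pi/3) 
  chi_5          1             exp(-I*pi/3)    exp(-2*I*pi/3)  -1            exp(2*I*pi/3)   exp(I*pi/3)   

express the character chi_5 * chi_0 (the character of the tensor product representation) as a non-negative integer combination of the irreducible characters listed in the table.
chi_5 tensor chi_0 = chi_5 (all other irreducibles have multiplicity 0).

Working: The character of a tensor product is the pointwise product (chi_5 * chi_0)(C) = chi_5(C) * chi_0(C):
  {0}: (1)*(1), {1}: (exp(-I*pi/3))*(1), {2}: (exp(-2*I*pi/3))*(1), {3}: (-1)*(1), {4}: (exp(2*I*pi/3))*(1), {5}: (exp(I*pi/3))*(1)
so (chi_5 * chi_0) takes values
  {0} -> 1, {1} -> exp(-I*pi/3), {2} -> exp(-2*I*pi/3), {3} -> -1, {4} -> exp(2*I*pi/3), {5} -> exp(I*pi/3).
Now take the inner product of this character with each irreducible chi from the table, <chi_5*chi_0, chi> = (1/6) sum_C |C| (chi_5*chi_0)(C) conj(chi(C)):
  <chi_5*chi_0, chi_0> = (1/6)[1*(1)*conj(1) + 1*(exp(-I*pi/3))*conj(1) + 1*(exp(-2*I*pi/3))*conj(1) + 1*(-1)*conj(1) + 1*(exp(2*I*pi/3))*conj(1) + 1*(exp(I*pi/3))*conj(1)]
      = (1/6)[(1) + (exp(-I*pi/3)) + (exp(-2*I*pi/3)) + (-1) + (exp(2*I*pi/3)) + (exp(I*pi/3))] = 0/6 = 0
  <chi_5*chi_0, chi_1> = (1/6)[1*(1)*conj(1) + 1*(exp(-I*pi/3))*conj(exp(I*pi/3)) + 1*(exp(-2*I*pi/3))*conj(exp(2*I*pi/3)) + 1*(-1)*conj(-1) + 1*(exp(2*I*pi/3))*conj(exp(-2*I*pi/3)) + 1*(exp(I*pi/3))*conj(exp(-I*pi/3))]
      = (1/6)[(1) + (exp(-2*I*pi/3)) + (exp(2*I*pi/3)) + (1) + (exp(-2*I*pi/3)) + (exp(2*I*pi/3))] = 0/6 = 0
  <chi_5*chi_0, chi_2> = (1/6)[1*(1)*conj(1) + 1*(exp(-I*pi/3))*conj(exp(2*I*pi/3)) + 1*(exp(-2*I*pi/3))*conj(exp(-2*I*pi/3)) + 1*(-1)*conj(1) + 1*(exp(2*I*pi/3))*conj(exp(2*I*pi/3)) + 1*(exp(I*pi/3))*conj(exp(-2*I*pi/3))]
      = (1/6)[(1) + (-1) + (1) + (-1) + (1) + (-1)] = 0/6 = 0
  <chi_5*chi_0, chi_3> = (1/6)[1*(1)*conj(1) + 1*(exp(-I*pi/3))*conj(-1) + 1*(exp(-2*I*pi/3))*conj(1) + 1*(-1)*conj(-1) + 1*(exp(2*I*pi/3))*conj(1) + 1*(exp(I*pi/3))*conj(-1)]
      = (1/6)[(1) + (-exp(-I*pi/3)) + (exp(-2*I*pi/3)) + (1) + (exp(2*I*pi/3)) + (-exp(I*pi/3))] = 0/6 = 0
  <chi_5*chi_0, chi_4> = (1/6)[1*(1)*conj(1) + 1*(exp(-I*pi/3))*conj(exp(-2*I*pi/3)) + 1*(exp(-2*I*pi/3))*conj(exp(2*I*pi/3)) + 1*(-1)*conj(1) + 1*(exp(2*I*pi/3))*conj(exp(-2*I*pi/3)) + 1*(exp(I*pi/3))*conj(exp(2*I*pi/3))]
      = (1/6)[(1) + (exp(I*pi/3)) + (exp(2*I*pi/3)) + (-1) + (exp(-2*I*pi/3)) + (exp(-I*pi/3))] = 0/6 = 0
  <chi_5*chi_0, chi_5> = (1/6)[1*(1)*conj(1) + 1*(exp(-I*pi/3))*conj(exp(-I*pi/3)) + 1*(exp(-2*I*pi/3))*conj(exp(-2*I*pi/3)) + 1*(-1)*conj(-1) + 1*(exp(2*I*pi/3))*conj(exp(2*I*pi/3)) + 1*(exp(I*pi/3))*conj(exp(I*pi/3))]
      = (1/6)[(1) + (1) + (1) + (1) + (1) + (1)] = 6/6 = 1
(Exp terms are combined using exp(i*s)*conj(exp(i*t)) = exp(i*(s-t)), and sums of them are collapsed using the identity that for every m > 1 the m distinct m-th roots of unity sum to 0, e.g. 1 + exp(2*I*pi/3) + exp(-2*I*pi/3) = 0.)
Hence the multiplicities are chi_5: 1. Dimension check: dim(chi_5)*dim(chi_0) = 1*1 = 1 and sum (mult * dim) = 1*1 = 1.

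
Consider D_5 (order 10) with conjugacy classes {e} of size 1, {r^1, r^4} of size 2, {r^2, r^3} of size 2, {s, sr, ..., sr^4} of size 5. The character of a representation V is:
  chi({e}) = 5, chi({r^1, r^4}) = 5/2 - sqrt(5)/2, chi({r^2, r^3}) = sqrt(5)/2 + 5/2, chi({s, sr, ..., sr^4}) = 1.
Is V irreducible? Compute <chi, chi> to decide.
Not irreducible (reducible): <chi, chi> = 6 > 1.

<chi, chi> = (1/|G|) sum_C |C| * |chi(C)|^2 = (1/10)[1*|5|^2 + 2*|5/2 - sqrt(5)/2|^2 + 2*|sqrt(5)/2 + 5/2|^2 + 5*|1|^2]
  = (1/10)[(25) + (15 - 5*sqrt(5)) + (5*sqrt(5) + 15) + (5)] = 60/10 = 6.
A character is irreducible iff <chi, chi> = 1, so this representation is reducible.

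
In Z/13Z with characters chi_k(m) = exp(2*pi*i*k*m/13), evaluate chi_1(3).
chi_1(3) = zeta_13^3 = exp(6*I*pi/13)

Proof sketch: chi_1(3) = zeta_13^(1*3) = zeta_13^3. Since zeta_13^13 = 1, this equals zeta_13^3 = exp(2*pi*i*3/13) = exp(6*I*pi/13).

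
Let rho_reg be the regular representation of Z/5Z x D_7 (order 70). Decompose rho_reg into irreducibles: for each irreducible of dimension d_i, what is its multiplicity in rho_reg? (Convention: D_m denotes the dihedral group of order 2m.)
Each irreducible V_i of dimension d_i appears with multiplicity d_i, i.e. rho_reg = (direct sum over all irreducibles V_i) d_i V_i. The irreducible dimensions for Z/5Z x D_7 are 1, 1, 1, 1, 1, 1, 1, 1, 1, 1, 2, 2, 2, 2, 2, 2, 2, 2, 2, 2, 2, 2, 2, 2, 2: 10 irreducibles of dimension 1, each with multiplicity 1; 15 irreducibles of dimension 2, each with multiplicity 2. Total dimension 10*1*1 + 15*2*2 = 70 = |G|.

Details: General theorem: in the regular representation of a finite group G, each irreducible appears with multiplicity equal to its dimension. Check: dim(rho_reg) = sum d_i^2 = 1 + 1 + 1 + 1 + 1 + 1 + 1 + 1 + 1 + 1 + 4 + 4 + 4 + 4 + 4 + 4 + 4 + 4 + 4 + 4 + 4 + 4 + 4 + 4 + 4 = 70 = |G|.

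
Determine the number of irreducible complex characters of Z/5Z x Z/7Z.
35

Reasoning: The number of irreducible complex representations of a finite group equals its number of conjugacy classes. Z/5Z x Z/7Z is abelian of order 35, so every element is its own conjugacy class: 35 classes, so Z/5Z x Z/7Z (order 35) has exactly 35 irreducible complex representations.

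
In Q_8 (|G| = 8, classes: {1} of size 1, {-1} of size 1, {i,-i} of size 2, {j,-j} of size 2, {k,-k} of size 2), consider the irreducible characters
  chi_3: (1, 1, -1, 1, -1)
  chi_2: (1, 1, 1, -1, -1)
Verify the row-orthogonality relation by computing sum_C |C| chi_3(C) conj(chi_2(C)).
Sum = 0; so <chi_3, chi_2> = 0 (distinct irreducibles are orthogonal).

Working: Compute term by term over conjugacy classes (|C| * chi_3(C) * conj(chi_2(C))):
  1*(1)*conj(1) + 1*(1)*conj(1) + 2*(-1)*conj(1) + 2*(1)*conj(-1) + 2*(-1)*conj(-1)
  = (1) + (1) + (-2) + (-2) + (2)
  = 0.
Dividing by |G| = 8 gives 0/8 = 0, matching the row-orthogonality relation <chi_3, chi_2> = [chi_3 = chi_2].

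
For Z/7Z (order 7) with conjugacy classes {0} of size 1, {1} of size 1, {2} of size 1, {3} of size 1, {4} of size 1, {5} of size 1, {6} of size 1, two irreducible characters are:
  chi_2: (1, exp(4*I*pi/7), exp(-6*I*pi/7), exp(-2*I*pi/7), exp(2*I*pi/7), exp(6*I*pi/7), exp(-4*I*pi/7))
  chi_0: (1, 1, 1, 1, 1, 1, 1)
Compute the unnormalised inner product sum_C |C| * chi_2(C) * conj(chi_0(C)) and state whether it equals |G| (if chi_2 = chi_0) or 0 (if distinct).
Sum = 0; so <chi_2, chi_0> = 0 (distinct irreducibles are orthogonal).

Argument: Compute term by term over conjugacy classes (|C| * chi_2(C) * conj(chi_0(C))):
  1*(1)*conj(1) + 1*(exp(4*I*pi/7))*conj(1) + 1*(exp(-6*I*pi/7))*conj(1) + 1*(exp(-2*I*pi/7))*conj(1) + 1*(exp(2*I*pi/7))*conj(1) + 1*(exp(6*I*pi/7))*conj(1) + 1*(exp(-4*I*pi/7))*conj(1)
  = (1) + (exp(4*I*pi/7)) + (exp(-6*I*pi/7)) + (exp(-2*I*pi/7)) + (exp(2*I*pi/7)) + (exp(6*I*pi/7)) + (exp(-4*I*pi/7))
  = 0.
(Exp terms are combined using exp(i*s)*conj(exp(i*t)) = exp(i*(s-t)), and sums of them are collapsed using the identity that for every m > 1 the m distinct m-th roots of unity sum to 0, e.g. 1 + exp(2*I*pi/3) + exp(-2*I*pi/3) = 0.)
Dividing by |G| = 7 gives 0/7 = 0, matching the row-orthogonality relation <chi_2, chi_0> = [chi_2 = chi_0].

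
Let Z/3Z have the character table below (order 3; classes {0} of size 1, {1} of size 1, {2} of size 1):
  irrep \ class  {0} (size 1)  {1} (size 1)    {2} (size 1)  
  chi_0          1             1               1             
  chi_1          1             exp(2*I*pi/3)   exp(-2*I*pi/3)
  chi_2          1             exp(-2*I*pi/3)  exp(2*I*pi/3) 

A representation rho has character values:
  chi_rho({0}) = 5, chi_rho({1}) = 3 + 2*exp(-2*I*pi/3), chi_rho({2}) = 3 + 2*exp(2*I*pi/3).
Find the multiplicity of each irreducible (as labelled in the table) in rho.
Multiplicities: chi_0: 3, chi_1: 0, chi_2: 2.

Explanation: Use <chi_rho, chi> = (1/|G|) sum_C |C| * chi_rho(C) * conj(chi(C)) with |G| = 3 for each irreducible chi in the table:
  <chi_rho, chi_0> = (1/3)[1*(5)*conj(1) + 1*(3 + 2*exp(-2*I*pi/3))*conj(1) + 1*(3 + 2*exp(2*I*pi/3))*conj(1)]
      = (1/3)[(5) + (3 + 2*exp(-2*I*pi/3)) + (3 + 2*exp(2*I*pi/3))] = 9/3 = 3
  <chi_rho, chi_1> = (1/3)[1*(5)*conj(1) + 1*(3 + 2*exp(-2*I*pi/3))*conj(exp(2*I*pi/3)) + 1*(3 + 2*exp(2*I*pi/3))*conj(exp(-2*I*pi/3))]
      = (1/3)[(5) + (3*exp(-2*I*pi/3) + 2*exp(2*I*pi/3)) + (2*exp(-2*I*pi/3) + 3*exp(2*I*pi/3))] = 0/3 = 0
  <chi_rho, chi_2> = (1/3)[1*(5)*conj(1) + 1*(3 + 2*exp(-2*I*pi/3))*conj(exp(-2*I*pi/3)) + 1*(3 + 2*exp(2*I*pi/3))*conj(exp(2*I*pi/3))]
      = (1/3)[(5) + (2 + 3*exp(2*I*pi/3)) + (2 + 3*exp(-2*I*pi/3))] = 6/3 = 2
(Exp terms are combined using exp(i*s)*conj(exp(i*t)) = exp(i*(s-t)), and sums of them are collapsed using the identity that for every m > 1 the m distinct m-th roots of unity sum to 0, e.g. 1 + exp(2*I*pi/3) + exp(-2*I*pi/3) = 0.)
Dimension check: dim(rho) = sum (mult * dim) = 3*1 + 0*1 + 2*1 = 5 = chi_rho(e) = 5.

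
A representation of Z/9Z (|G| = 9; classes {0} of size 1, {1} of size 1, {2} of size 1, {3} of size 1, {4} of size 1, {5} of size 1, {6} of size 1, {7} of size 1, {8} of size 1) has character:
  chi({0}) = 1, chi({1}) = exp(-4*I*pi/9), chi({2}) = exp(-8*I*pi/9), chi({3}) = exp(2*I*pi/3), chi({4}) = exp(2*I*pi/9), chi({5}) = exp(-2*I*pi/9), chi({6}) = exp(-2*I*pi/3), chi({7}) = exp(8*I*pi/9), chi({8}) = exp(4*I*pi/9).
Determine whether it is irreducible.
Irreducible: <chi, chi> = 1.

Proof sketch: <chi, chi> = (1/|G|) sum_C |C| * |chi(C)|^2 = (1/9)[1*|1|^2 + 1*|exp(-4*I*pi/9)|^2 + 1*|exp(-8*I*pi/9)|^2 + 1*|exp(2*I*pi/3)|^2 + 1*|exp(2*I*pi/9)|^2 + 1*|exp(-2*I*pi/9)|^2 + 1*|exp(-2*I*pi/3)|^2 + 1*|exp(8*I*pi/9)|^2 + 1*|exp(4*I*pi/9)|^2]
  = (1/9)[(1) + (1) + (1) + (1) + (1) + (1) + (1) + (1) + (1)] = 9/9 = 1.
(Exp terms are combined using exp(i*s)*conj(exp(i*t)) = exp(i*(s-t)), and sums of them are collapsed using the identity that for every m > 1 the m distinct m-th roots of unity sum to 0, e.g. 1 + exp(2*I*pi/3) + exp(-2*I*pi/3) = 0.)
A character is irreducible iff <chi, chi> = 1, so this representation is irreducible.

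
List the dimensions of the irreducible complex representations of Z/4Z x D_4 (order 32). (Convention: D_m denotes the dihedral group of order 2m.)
Dimensions: 1, 1, 1, 1, 1, 1, 1, 1, 1, 1, 1, 1, 1, 1, 1, 1, 2, 2, 2, 2

Why: There are 20 irreducibles (= number of conjugacy classes). Their dimensions d_i satisfy sum d_i^2 = |G| = 32: 1 + 1 + 1 + 1 + 1 + 1 + 1 + 1 + 1 + 1 + 1 + 1 + 1 + 1 + 1 + 1 + 4 + 4 + 4 + 4 = 32. (For the product with Z/4Z: each of the 4 1-dim characters of Z/4Z tensors with each irrep of D_4, giving 4 copies of each D_4-dimension.)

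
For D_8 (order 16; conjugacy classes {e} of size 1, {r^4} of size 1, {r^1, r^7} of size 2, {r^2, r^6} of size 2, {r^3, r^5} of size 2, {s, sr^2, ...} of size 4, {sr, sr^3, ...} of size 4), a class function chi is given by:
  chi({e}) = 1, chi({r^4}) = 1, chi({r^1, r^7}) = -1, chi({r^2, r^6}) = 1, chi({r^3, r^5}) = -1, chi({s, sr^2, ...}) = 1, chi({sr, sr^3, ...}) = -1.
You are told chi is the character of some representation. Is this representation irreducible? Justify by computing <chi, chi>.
Irreducible: <chi, chi> = 1.

Proof sketch: <chi, chi> = (1/|G|) sum_C |C| * |chi(C)|^2 = (1/16)[1*|1|^2 + 1*|1|^2 + 2*|-1|^2 + 2*|1|^2 + 2*|-1|^2 + 4*|1|^2 + 4*|-1|^2]
  = (1/16)[(1) + (1) + (2) + (2) + (2) + (4) + (4)] = 16/16 = 1.
A character is irreducible iff <chi, chi> = 1, so this representation is irreducible.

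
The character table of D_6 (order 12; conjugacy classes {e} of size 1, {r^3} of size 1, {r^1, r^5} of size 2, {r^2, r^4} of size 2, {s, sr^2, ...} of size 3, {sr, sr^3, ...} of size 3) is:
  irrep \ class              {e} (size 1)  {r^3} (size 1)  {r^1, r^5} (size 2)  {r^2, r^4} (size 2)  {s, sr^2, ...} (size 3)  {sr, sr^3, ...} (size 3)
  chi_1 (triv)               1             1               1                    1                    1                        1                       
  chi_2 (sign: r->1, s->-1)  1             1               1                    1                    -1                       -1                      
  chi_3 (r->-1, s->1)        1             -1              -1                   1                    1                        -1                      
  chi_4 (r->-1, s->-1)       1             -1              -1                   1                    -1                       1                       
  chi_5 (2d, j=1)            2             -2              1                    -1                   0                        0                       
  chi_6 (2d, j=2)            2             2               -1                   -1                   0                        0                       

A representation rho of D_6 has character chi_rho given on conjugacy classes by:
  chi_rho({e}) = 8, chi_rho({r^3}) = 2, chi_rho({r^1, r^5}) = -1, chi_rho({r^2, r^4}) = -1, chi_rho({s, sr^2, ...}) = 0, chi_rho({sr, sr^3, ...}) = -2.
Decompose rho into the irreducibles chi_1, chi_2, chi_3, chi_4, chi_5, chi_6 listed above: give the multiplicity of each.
Multiplicities: chi_1: 0, chi_2: 1, chi_3: 1, chi_4: 0, chi_5: 1, chi_6: 2.

Why: Use <chi_rho, chi> = (1/|G|) sum_C |C| * chi_rho(C) * conj(chi(C)) with |G| = 12 for each irreducible chi in the table:
  <chi_rho, chi_1> = (1/12)[1*(8)*conj(1) + 1*(2)*conj(1) + 2*(-1)*conj(1) + 2*(-1)*conj(1) + 3*(0)*conj(1) + 3*(-2)*conj(1)]
      = (1/12)[(8) + (2) + (-2) + (-2) + (0) + (-6)] = 0/12 = 0
  <chi_rho, chi_2> = (1/12)[1*(8)*conj(1) + 1*(2)*conj(1) + 2*(-1)*conj(1) + 2*(-1)*conj(1) + 3*(0)*conj(-1) + 3*(-2)*conj(-1)]
      = (1/12)[(8) + (2) + (-2) + (-2) + (0) + (6)] = 12/12 = 1
  <chi_rho, chi_3> = (1/12)[1*(8)*conj(1) + 1*(2)*conj(-1) + 2*(-1)*conj(-1) + 2*(-1)*conj(1) + 3*(0)*conj(1) + 3*(-2)*conj(-1)]
      = (1/12)[(8) + (-2) + (2) + (-2) + (0) + (6)] = 12/12 = 1
  <chi_rho, chi_4> = (1/12)[1*(8)*conj(1) + 1*(2)*conj(-1) + 2*(-1)*conj(-1) + 2*(-1)*conj(1) + 3*(0)*conj(-1) + 3*(-2)*conj(1)]
      = (1/12)[(8) + (-2) + (2) + (-2) + (0) + (-6)] = 0/12 = 0
  <chi_rho, chi_5> = (1/12)[1*(8)*conj(2) + 1*(2)*conj(-2) + 2*(-1)*conj(1) + 2*(-1)*conj(-1) + 3*(0)*conj(0) + 3*(-2)*conj(0)]
      = (1/12)[(16) + (-4) + (-2) + (2) + (0) + (0)] = 12/12 = 1
  <chi_rho, chi_6> = (1/12)[1*(8)*conj(2) + 1*(2)*conj(2) + 2*(-1)*conj(-1) + 2*(-1)*conj(-1) + 3*(0)*conj(0) + 3*(-2)*conj(0)]
      = (1/12)[(16) + (4) + (2) + (2) + (0) + (0)] = 24/12 = 2
Dimension check: dim(rho) = sum (mult * dim) = 0*1 + 1*1 + 1*1 + 0*1 + 1*2 + 2*2 = 8 = chi_rho(e) = 8.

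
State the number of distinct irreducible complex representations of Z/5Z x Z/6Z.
30

The number of irreducible complex representations of a finite group equals its number of conjugacy classes. Z/5Z x Z/6Z is abelian of order 30, so every element is its own conjugacy class: 30 classes, so Z/5Z x Z/6Z (order 30) has exactly 30 irreducible complex representations.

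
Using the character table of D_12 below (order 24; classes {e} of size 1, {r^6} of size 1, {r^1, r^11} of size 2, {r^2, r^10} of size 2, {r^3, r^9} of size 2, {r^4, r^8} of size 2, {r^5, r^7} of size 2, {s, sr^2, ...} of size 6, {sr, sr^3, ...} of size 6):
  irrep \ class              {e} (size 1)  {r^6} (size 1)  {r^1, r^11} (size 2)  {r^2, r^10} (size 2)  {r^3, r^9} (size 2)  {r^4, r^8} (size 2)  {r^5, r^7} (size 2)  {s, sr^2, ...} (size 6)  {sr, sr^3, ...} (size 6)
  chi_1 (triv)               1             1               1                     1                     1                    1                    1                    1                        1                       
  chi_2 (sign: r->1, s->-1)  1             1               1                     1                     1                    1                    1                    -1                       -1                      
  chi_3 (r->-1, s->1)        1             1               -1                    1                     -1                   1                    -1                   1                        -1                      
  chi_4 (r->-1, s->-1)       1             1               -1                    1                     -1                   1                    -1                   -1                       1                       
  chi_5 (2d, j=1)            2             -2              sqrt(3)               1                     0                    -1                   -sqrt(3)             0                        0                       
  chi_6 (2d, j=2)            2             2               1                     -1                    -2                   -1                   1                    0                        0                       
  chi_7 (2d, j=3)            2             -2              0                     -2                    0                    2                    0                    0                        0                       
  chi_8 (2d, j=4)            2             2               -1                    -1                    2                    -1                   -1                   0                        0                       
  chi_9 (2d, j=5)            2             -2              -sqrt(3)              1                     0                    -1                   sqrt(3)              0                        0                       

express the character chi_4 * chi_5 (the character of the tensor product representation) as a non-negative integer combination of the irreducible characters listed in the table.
chi_4 tensor chi_5 = chi_9 (all other irreducibles have multiplicity 0).

Reasoning: The character of a tensor product is the pointwise product (chi_4 * chi_5)(C) = chi_4(C) * chi_5(C):
  {e}: (1)*(2), {r^6}: (1)*(-2), {r^1, r^11}: (-1)*(sqrt(3)), {r^2, r^10}: (1)*(1), {r^3, r^9}: (-1)*(0), {r^4, r^8}: (1)*(-1), {r^5, r^7}: (-1)*(-sqrt(3)), {s, sr^2, ...}: (-1)*(0), {sr, sr^3, ...}: (1)*(0)
so (chi_4 * chi_5) takes values
  {e} -> 2, {r^6} -> -2, {r^1, r^11} -> -sqrt(3), {r^2, r^10} -> 1, {r^3, r^9} -> 0, {r^4, r^8} -> -1, {r^5, r^7} -> sqrt(3), {s, sr^2, ...} -> 0, {sr, sr^3, ...} -> 0.
Now take the inner product of this character with each irreducible chi from the table, <chi_4*chi_5, chi> = (1/24) sum_C |C| (chi_4*chi_5)(C) conj(chi(C)):
  <chi_4*chi_5, chi_1> = (1/24)[1*(2)*conj(1) + 1*(-2)*conj(1) + 2*(-sqrt(3))*conj(1) + 2*(1)*conj(1) + 2*(0)*conj(1) + 2*(-1)*conj(1) + 2*(sqrt(3))*conj(1) + 6*(0)*conj(1) + 6*(0)*conj(1)]
      = (1/24)[(2) + (-2) + (-2*sqrt(3)) + (2) + (0) + (-2) + (2*sqrt(3)) + (0) + (0)] = 0/24 = 0
  <chi_4*chi_5, chi_2> = (1/24)[1*(2)*conj(1) + 1*(-2)*conj(1) + 2*(-sqrt(3))*conj(1) + 2*(1)*conj(1) + 2*(0)*conj(1) + 2*(-1)*conj(1) + 2*(sqrt(3))*conj(1) + 6*(0)*conj(-1) + 6*(0)*conj(-1)]
      = (1/24)[(2) + (-2) + (-2*sqrt(3)) + (2) + (0) + (-2) + (2*sqrt(3)) + (0) + (0)] = 0/24 = 0
  <chi_4*chi_5, chi_3> = (1/24)[1*(2)*conj(1) + 1*(-2)*conj(1) + 2*(-sqrt(3))*conj(-1) + 2*(1)*conj(1) + 2*(0)*conj(-1) + 2*(-1)*conj(1) + 2*(sqrt(3))*conj(-1) + 6*(0)*conj(1) + 6*(0)*conj(-1)]
      = (1/24)[(2) + (-2) + (2*sqrt(3)) + (2) + (0) + (-2) + (-2*sqrt(3)) + (0) + (0)] = 0/24 = 0
  <chi_4*chi_5, chi_4> = (1/24)[1*(2)*conj(1) + 1*(-2)*conj(1) + 2*(-sqrt(3))*conj(-1) + 2*(1)*conj(1) + 2*(0)*conj(-1) + 2*(-1)*conj(1) + 2*(sqrt(3))*conj(-1) + 6*(0)*conj(-1) + 6*(0)*conj(1)]
      = (1/24)[(2) + (-2) + (2*sqrt(3)) + (2) + (0) + (-2) + (-2*sqrt(3)) + (0) + (0)] = 0/24 = 0
  <chi_4*chi_5, chi_5> = (1/24)[1*(2)*conj(2) + 1*(-2)*conj(-2) + 2*(-sqrt(3))*conj(sqrt(3)) + 2*(1)*conj(1) + 2*(0)*conj(0) + 2*(-1)*conj(-1) + 2*(sqrt(3))*conj(-sqrt(3)) + 6*(0)*conj(0) + 6*(0)*conj(0)]
      = (1/24)[(4) + (4) + (-6) + (2) + (0) + (2) + (-6) + (0) + (0)] = 0/24 = 0
  <chi_4*chi_5, chi_6> = (1/24)[1*(2)*conj(2) + 1*(-2)*conj(2) + 2*(-sqrt(3))*conj(1) + 2*(1)*conj(-1) + 2*(0)*conj(-2) + 2*(-1)*conj(-1) + 2*(sqrt(3))*conj(1) + 6*(0)*conj(0) + 6*(0)*conj(0)]
      = (1/24)[(4) + (-4) + (-2*sqrt(3)) + (-2) + (0) + (2) + (2*sqrt(3)) + (0) + (0)] = 0/24 = 0
  <chi_4*chi_5, chi_7> = (1/24)[1*(2)*conj(2) + 1*(-2)*conj(-2) + 2*(-sqrt(3))*conj(0) + 2*(1)*conj(-2) + 2*(0)*conj(0) + 2*(-1)*conj(2) + 2*(sqrt(3))*conj(0) + 6*(0)*conj(0) + 6*(0)*conj(0)]
      = (1/24)[(4) + (4) + (0) + (-4) + (0) + (-4) + (0) + (0) + (0)] = 0/24 = 0
  <chi_4*chi_5, chi_8> = (1/24)[1*(2)*conj(2) + 1*(-2)*conj(2) + 2*(-sqrt(3))*conj(-1) + 2*(1)*conj(-1) + 2*(0)*conj(2) + 2*(-1)*conj(-1) + 2*(sqrt(3))*conj(-1) + 6*(0)*conj(0) + 6*(0)*conj(0)]
      = (1/24)[(4) + (-4) + (2*sqrt(3)) + (-2) + (0) + (2) + (-2*sqrt(3)) + (0) + (0)] = 0/24 = 0
  <chi_4*chi_5, chi_9> = (1/24)[1*(2)*conj(2) + 1*(-2)*conj(-2) + 2*(-sqrt(3))*conj(-sqrt(3)) + 2*(1)*conj(1) + 2*(0)*conj(0) + 2*(-1)*conj(-1) + 2*(sqrt(3))*conj(sqrt(3)) + 6*(0)*conj(0) + 6*(0)*conj(0)]
      = (1/24)[(4) + (4) + (6) + (2) + (0) + (2) + (6) + (0) + (0)] = 24/24 = 1
Hence the multiplicities are chi_9: 1. Dimension check: dim(chi_4)*dim(chi_5) = 1*2 = 2 and sum (mult * dim) = 1*2 = 2.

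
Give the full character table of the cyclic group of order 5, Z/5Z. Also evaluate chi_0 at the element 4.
Character table of Z/5Z (irreps indexed chi_0,...,chi_4 with chi_k(m) = zeta_5^(k*m), zeta_5 = exp(2*pi*i/5)):
  irrep \ class  {0} (size 1)  {1} (size 1)    {2} (size 1)    {3} (size 1)    {4} (size 1)  
  chi_0          1             1               1               1               1             
  chi_1          1             exp(2*I*pi/5)   exp(4*I*pi/5)   exp(-4*I*pi/5)  exp(-2*I*pi/5)
  chi_2          1             exp(4*I*pi/5)   exp(-2*I*pi/5)  exp(2*I*pi/5)   exp(-4*I*pi/5)
  chi_3          1             exp(-4*I*pi/5)  exp(2*I*pi/5)   exp(-2*I*pi/5)  exp(4*I*pi/5) 
  chi_4          1             exp(-2*I*pi/5)  exp(-4*I*pi/5)  exp(4*I*pi/5)   exp(2*I*pi/5) 

Spot check: chi_0(4) = zeta_5^(0*4) = zeta_5^0 = 1.

Explanation: Z/5Z is abelian, so all 5 irreducible complex representations are 1-dimensional. They are given by chi_k(m) = zeta_5^(k*m) for k = 0,...,4. Row orthogonality: sum_m chi_k(m) conj(chi_l(m)) = 5 * [k = l].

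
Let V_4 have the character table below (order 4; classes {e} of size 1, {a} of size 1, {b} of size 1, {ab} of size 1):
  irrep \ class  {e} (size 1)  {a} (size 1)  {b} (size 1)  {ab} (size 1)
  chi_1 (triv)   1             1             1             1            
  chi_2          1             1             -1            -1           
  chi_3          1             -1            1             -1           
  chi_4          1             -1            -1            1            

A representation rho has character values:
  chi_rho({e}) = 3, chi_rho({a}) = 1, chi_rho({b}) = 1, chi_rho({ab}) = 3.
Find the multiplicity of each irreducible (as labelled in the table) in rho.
Multiplicities: chi_1: 2, chi_2: 0, chi_3: 0, chi_4: 1.

Working: Use <chi_rho, chi> = (1/|G|) sum_C |C| * chi_rho(C) * conj(chi(C)) with |G| = 4 for each irreducible chi in the table:
  <chi_rho, chi_1> = (1/4)[1*(3)*conj(1) + 1*(1)*conj(1) + 1*(1)*conj(1) + 1*(3)*conj(1)]
      = (1/4)[(3) + (1) + (1) + (3)] = 8/4 = 2
  <chi_rho, chi_2> = (1/4)[1*(3)*conj(1) + 1*(1)*conj(1) + 1*(1)*conj(-1) + 1*(3)*conj(-1)]
      = (1/4)[(3) + (1) + (-1) + (-3)] = 0/4 = 0
  <chi_rho, chi_3> = (1/4)[1*(3)*conj(1) + 1*(1)*conj(-1) + 1*(1)*conj(1) + 1*(3)*conj(-1)]
      = (1/4)[(3) + (-1) + (1) + (-3)] = 0/4 = 0
  <chi_rho, chi_4> = (1/4)[1*(3)*conj(1) + 1*(1)*conj(-1) + 1*(1)*conj(-1) + 1*(3)*conj(1)]
      = (1/4)[(3) + (-1) + (-1) + (3)] = 4/4 = 1
Dimension check: dim(rho) = sum (mult * dim) = 2*1 + 0*1 + 0*1 + 1*1 = 3 = chi_rho(e) = 3.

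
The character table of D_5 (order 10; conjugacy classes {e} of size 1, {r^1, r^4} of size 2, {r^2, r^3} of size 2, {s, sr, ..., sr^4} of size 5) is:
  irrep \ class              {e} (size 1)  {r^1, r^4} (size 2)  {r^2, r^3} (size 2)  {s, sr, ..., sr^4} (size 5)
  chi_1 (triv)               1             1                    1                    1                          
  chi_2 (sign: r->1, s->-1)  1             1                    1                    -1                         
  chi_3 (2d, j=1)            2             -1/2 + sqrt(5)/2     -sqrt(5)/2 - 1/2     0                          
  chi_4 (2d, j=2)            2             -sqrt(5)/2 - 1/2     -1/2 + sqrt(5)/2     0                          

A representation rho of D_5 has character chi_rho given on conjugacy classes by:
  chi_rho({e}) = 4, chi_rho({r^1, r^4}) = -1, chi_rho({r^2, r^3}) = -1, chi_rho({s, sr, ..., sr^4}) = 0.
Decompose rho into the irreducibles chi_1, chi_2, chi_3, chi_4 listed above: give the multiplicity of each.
Multiplicities: chi_1: 0, chi_2: 0, chi_3: 1, chi_4: 1.

Why: Use <chi_rho, chi> = (1/|G|) sum_C |C| * chi_rho(C) * conj(chi(C)) with |G| = 10 for each irreducible chi in the table:
  <chi_rho, chi_1> = (1/10)[1*(4)*conj(1) + 2*(-1)*conj(1) + 2*(-1)*conj(1) + 5*(0)*conj(1)]
      = (1/10)[(4) + (-2) + (-2) + (0)] = 0/10 = 0
  <chi_rho, chi_2> = (1/10)[1*(4)*conj(1) + 2*(-1)*conj(1) + 2*(-1)*conj(1) + 5*(0)*conj(-1)]
      = (1/10)[(4) + (-2) + (-2) + (0)] = 0/10 = 0
  <chi_rho, chi_3> = (1/10)[1*(4)*conj(2) + 2*(-1)*conj(-1/2 + sqrt(5)/2) + 2*(-1)*conj(-sqrt(5)/2 - 1/2) + 5*(0)*conj(0)]
      = (1/10)[(8) + (1 - sqrt(5)) + (1 + sqrt(5)) + (0)] = 10/10 = 1
  <chi_rho, chi_4> = (1/10)[1*(4)*conj(2) + 2*(-1)*conj(-sqrt(5)/2 - 1/2) + 2*(-1)*conj(-1/2 + sqrt(5)/2) + 5*(0)*conj(0)]
      = (1/10)[(8) + (1 + sqrt(5)) + (1 - sqrt(5)) + (0)] = 10/10 = 1
Dimension check: dim(rho) = sum (mult * dim) = 0*1 + 0*1 + 1*2 + 1*2 = 4 = chi_rho(e) = 4.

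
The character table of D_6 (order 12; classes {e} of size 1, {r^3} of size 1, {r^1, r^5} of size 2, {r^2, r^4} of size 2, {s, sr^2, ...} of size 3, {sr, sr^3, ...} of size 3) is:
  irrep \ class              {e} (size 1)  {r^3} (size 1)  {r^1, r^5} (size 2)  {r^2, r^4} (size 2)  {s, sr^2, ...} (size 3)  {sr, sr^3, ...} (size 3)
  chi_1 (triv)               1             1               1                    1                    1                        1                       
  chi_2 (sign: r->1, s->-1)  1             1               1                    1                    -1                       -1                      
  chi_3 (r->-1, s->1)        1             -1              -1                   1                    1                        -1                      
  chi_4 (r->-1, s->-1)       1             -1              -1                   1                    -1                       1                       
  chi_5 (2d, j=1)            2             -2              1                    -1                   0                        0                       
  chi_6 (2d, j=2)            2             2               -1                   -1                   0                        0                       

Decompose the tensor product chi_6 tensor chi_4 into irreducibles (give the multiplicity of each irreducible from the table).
chi_6 tensor chi_4 = chi_5 (all other irreducibles have multiplicity 0).

Reasoning: The character of a tensor product is the pointwise product (chi_6 * chi_4)(C) = chi_6(C) * chi_4(C):
  {e}: (2)*(1), {r^3}: (2)*(-1), {r^1, r^5}: (-1)*(-1), {r^2, r^4}: (-1)*(1), {s, sr^2, ...}: (0)*(-1), {sr, sr^3, ...}: (0)*(1)
so (chi_6 * chi_4) takes values
  {e} -> 2, {r^3} -> -2, {r^1, r^5} -> 1, {r^2, r^4} -> -1, {s, sr^2, ...} -> 0, {sr, sr^3, ...} -> 0.
Now take the inner product of this character with each irreducible chi from the table, <chi_6*chi_4, chi> = (1/12) sum_C |C| (chi_6*chi_4)(C) conj(chi(C)):
  <chi_6*chi_4, chi_1> = (1/12)[1*(2)*conj(1) + 1*(-2)*conj(1) + 2*(1)*conj(1) + 2*(-1)*conj(1) + 3*(0)*conj(1) + 3*(0)*conj(1)]
      = (1/12)[(2) + (-2) + (2) + (-2) + (0) + (0)] = 0/12 = 0
  <chi_6*chi_4, chi_2> = (1/12)[1*(2)*conj(1) + 1*(-2)*conj(1) + 2*(1)*conj(1) + 2*(-1)*conj(1) + 3*(0)*conj(-1) + 3*(0)*conj(-1)]
      = (1/12)[(2) + (-2) + (2) + (-2) + (0) + (0)] = 0/12 = 0
  <chi_6*chi_4, chi_3> = (1/12)[1*(2)*conj(1) + 1*(-2)*conj(-1) + 2*(1)*conj(-1) + 2*(-1)*conj(1) + 3*(0)*conj(1) + 3*(0)*conj(-1)]
      = (1/12)[(2) + (2) + (-2) + (-2) + (0) + (0)] = 0/12 = 0
  <chi_6*chi_4, chi_4> = (1/12)[1*(2)*conj(1) + 1*(-2)*conj(-1) + 2*(1)*conj(-1) + 2*(-1)*conj(1) + 3*(0)*conj(-1) + 3*(0)*conj(1)]
      = (1/12)[(2) + (2) + (-2) + (-2) + (0) + (0)] = 0/12 = 0
  <chi_6*chi_4, chi_5> = (1/12)[1*(2)*conj(2) + 1*(-2)*conj(-2) + 2*(1)*conj(1) + 2*(-1)*conj(-1) + 3*(0)*conj(0) + 3*(0)*conj(0)]
      = (1/12)[(4) + (4) + (2) + (2) + (0) + (0)] = 12/12 = 1
  <chi_6*chi_4, chi_6> = (1/12)[1*(2)*conj(2) + 1*(-2)*conj(2) + 2*(1)*conj(-1) + 2*(-1)*conj(-1) + 3*(0)*conj(0) + 3*(0)*conj(0)]
      = (1/12)[(4) + (-4) + (-2) + (2) + (0) + (0)] = 0/12 = 0
Hence the multiplicities are chi_5: 1. Dimension check: dim(chi_6)*dim(chi_4) = 2*1 = 2 and sum (mult * dim) = 1*2 = 2.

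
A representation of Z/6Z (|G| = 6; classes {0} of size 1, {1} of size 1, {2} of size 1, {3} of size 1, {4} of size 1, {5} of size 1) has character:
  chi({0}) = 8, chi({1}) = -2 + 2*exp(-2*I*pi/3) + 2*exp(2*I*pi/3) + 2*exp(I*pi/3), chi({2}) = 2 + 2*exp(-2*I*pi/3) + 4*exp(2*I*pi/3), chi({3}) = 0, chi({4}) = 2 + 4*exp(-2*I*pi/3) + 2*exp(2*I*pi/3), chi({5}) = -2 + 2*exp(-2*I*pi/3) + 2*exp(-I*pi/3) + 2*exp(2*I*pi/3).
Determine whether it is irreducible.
Not irreducible (reducible): <chi, chi> = 16 > 1.

Solution. <chi, chi> = (1/|G|) sum_C |C| * |chi(C)|^2 = (1/6)[1*|8|^2 + 1*|-2 + 2*exp(-2*I*pi/3) + 2*exp(2*I*pi/3) + 2*exp(I*pi/3)|^2 + 1*|2 + 2*exp(-2*I*pi/3) + 4*exp(2*I*pi/3)|^2 + 1*|0|^2 + 1*|2 + 4*exp(-2*I*pi/3) + 2*exp(2*I*pi/3)|^2 + 1*|-2 + 2*exp(-2*I*pi/3) + 2*exp(-I*pi/3) + 2*exp(2*I*pi/3)|^2]
  = (1/6)[(64) + (12) + (4) + (0) + (4) + (12)] = 96/6 = 16.
(Exp terms are combined using exp(i*s)*conj(exp(i*t)) = exp(i*(s-t)), and sums of them are collapsed using the identity that for every m > 1 the m distinct m-th roots of unity sum to 0, e.g. 1 + exp(2*I*pi/3) + exp(-2*I*pi/3) = 0.)
A character is irreducible iff <chi, chi> = 1, so this representation is reducible.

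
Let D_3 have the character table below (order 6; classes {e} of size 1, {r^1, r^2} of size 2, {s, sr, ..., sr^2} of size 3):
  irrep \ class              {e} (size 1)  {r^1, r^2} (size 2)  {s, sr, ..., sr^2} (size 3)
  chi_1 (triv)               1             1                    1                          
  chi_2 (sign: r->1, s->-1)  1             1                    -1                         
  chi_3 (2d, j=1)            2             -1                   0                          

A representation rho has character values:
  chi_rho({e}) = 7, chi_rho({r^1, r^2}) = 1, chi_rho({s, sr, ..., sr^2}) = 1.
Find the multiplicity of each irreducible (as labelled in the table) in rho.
Multiplicities: chi_1: 2, chi_2: 1, chi_3: 2.

Details: Use <chi_rho, chi> = (1/|G|) sum_C |C| * chi_rho(C) * conj(chi(C)) with |G| = 6 for each irreducible chi in the table:
  <chi_rho, chi_1> = (1/6)[1*(7)*conj(1) + 2*(1)*conj(1) + 3*(1)*conj(1)]
      = (1/6)[(7) + (2) + (3)] = 12/6 = 2
  <chi_rho, chi_2> = (1/6)[1*(7)*conj(1) + 2*(1)*conj(1) + 3*(1)*conj(-1)]
      = (1/6)[(7) + (2) + (-3)] = 6/6 = 1
  <chi_rho, chi_3> = (1/6)[1*(7)*conj(2) + 2*(1)*conj(-1) + 3*(1)*conj(0)]
      = (1/6)[(14) + (-2) + (0)] = 12/6 = 2
Dimension check: dim(rho) = sum (mult * dim) = 2*1 + 1*1 + 2*2 = 7 = chi_rho(e) = 7.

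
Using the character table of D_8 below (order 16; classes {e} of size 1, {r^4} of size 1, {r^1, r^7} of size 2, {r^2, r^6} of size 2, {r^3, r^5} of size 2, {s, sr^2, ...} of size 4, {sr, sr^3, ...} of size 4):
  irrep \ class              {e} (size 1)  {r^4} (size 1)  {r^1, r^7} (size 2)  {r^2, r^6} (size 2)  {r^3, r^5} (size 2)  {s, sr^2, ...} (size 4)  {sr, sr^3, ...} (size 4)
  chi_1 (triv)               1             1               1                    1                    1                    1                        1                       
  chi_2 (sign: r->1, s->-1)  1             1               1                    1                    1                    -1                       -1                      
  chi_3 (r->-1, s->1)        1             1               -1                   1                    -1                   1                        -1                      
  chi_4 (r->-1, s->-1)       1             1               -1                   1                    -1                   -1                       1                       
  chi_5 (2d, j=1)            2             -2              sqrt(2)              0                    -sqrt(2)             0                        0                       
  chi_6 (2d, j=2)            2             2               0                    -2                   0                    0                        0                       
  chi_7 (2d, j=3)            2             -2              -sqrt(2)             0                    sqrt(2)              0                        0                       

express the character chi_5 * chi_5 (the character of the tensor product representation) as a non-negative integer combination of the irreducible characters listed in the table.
chi_5 tensor chi_5 = chi_1 + chi_2 + chi_6 (all other irreducibles have multiplicity 0).

Why: The character of a tensor product is the pointwise product (chi_5 * chi_5)(C) = chi_5(C) * chi_5(C):
  {e}: (2)*(2), {r^4}: (-2)*(-2), {r^1, r^7}: (sqrt(2))*(sqrt(2)), {r^2, r^6}: (0)*(0), {r^3, r^5}: (-sqrt(2))*(-sqrt(2)), {s, sr^2, ...}: (0)*(0), {sr, sr^3, ...}: (0)*(0)
so (chi_5 * chi_5) takes values
  {e} -> 4, {r^4} -> 4, {r^1, r^7} -> 2, {r^2, r^6} -> 0, {r^3, r^5} -> 2, {s, sr^2, ...} -> 0, {sr, sr^3, ...} -> 0.
Now take the inner product of this character with each irreducible chi from the table, <chi_5*chi_5, chi> = (1/16) sum_C |C| (chi_5*chi_5)(C) conj(chi(C)):
  <chi_5*chi_5, chi_1> = (1/16)[1*(4)*conj(1) + 1*(4)*conj(1) + 2*(2)*conj(1) + 2*(0)*conj(1) + 2*(2)*conj(1) + 4*(0)*conj(1) + 4*(0)*conj(1)]
      = (1/16)[(4) + (4) + (4) + (0) + (4) + (0) + (0)] = 16/16 = 1
  <chi_5*chi_5, chi_2> = (1/16)[1*(4)*conj(1) + 1*(4)*conj(1) + 2*(2)*conj(1) + 2*(0)*conj(1) + 2*(2)*conj(1) + 4*(0)*conj(-1) + 4*(0)*conj(-1)]
      = (1/16)[(4) + (4) + (4) + (0) + (4) + (0) + (0)] = 16/16 = 1
  <chi_5*chi_5, chi_3> = (1/16)[1*(4)*conj(1) + 1*(4)*conj(1) + 2*(2)*conj(-1) + 2*(0)*conj(1) + 2*(2)*conj(-1) + 4*(0)*conj(1) + 4*(0)*conj(-1)]
      = (1/16)[(4) + (4) + (-4) + (0) + (-4) + (0) + (0)] = 0/16 = 0
  <chi_5*chi_5, chi_4> = (1/16)[1*(4)*conj(1) + 1*(4)*conj(1) + 2*(2)*conj(-1) + 2*(0)*conj(1) + 2*(2)*conj(-1) + 4*(0)*conj(-1) + 4*(0)*conj(1)]
      = (1/16)[(4) + (4) + (-4) + (0) + (-4) + (0) + (0)] = 0/16 = 0
  <chi_5*chi_5, chi_5> = (1/16)[1*(4)*conj(2) + 1*(4)*conj(-2) + 2*(2)*conj(sqrt(2)) + 2*(0)*conj(0) + 2*(2)*conj(-sqrt(2)) + 4*(0)*conj(0) + 4*(0)*conj(0)]
      = (1/16)[(8) + (-8) + (4*sqrt(2)) + (0) + (-4*sqrt(2)) + (0) + (0)] = 0/16 = 0
  <chi_5*chi_5, chi_6> = (1/16)[1*(4)*conj(2) + 1*(4)*conj(2) + 2*(2)*conj(0) + 2*(0)*conj(-2) + 2*(2)*conj(0) + 4*(0)*conj(0) + 4*(0)*conj(0)]
      = (1/16)[(8) + (8) + (0) + (0) + (0) + (0) + (0)] = 16/16 = 1
  <chi_5*chi_5, chi_7> = (1/16)[1*(4)*conj(2) + 1*(4)*conj(-2) + 2*(2)*conj(-sqrt(2)) + 2*(0)*conj(0) + 2*(2)*conj(sqrt(2)) + 4*(0)*conj(0) + 4*(0)*conj(0)]
      = (1/16)[(8) + (-8) + (-4*sqrt(2)) + (0) + (4*sqrt(2)) + (0) + (0)] = 0/16 = 0
Hence the multiplicities are chi_1: 1, chi_2: 1, chi_6: 1. Dimension check: dim(chi_5)*dim(chi_5) = 2*2 = 4 and sum (mult * dim) = 1*1 + 1*1 + 1*2 = 4.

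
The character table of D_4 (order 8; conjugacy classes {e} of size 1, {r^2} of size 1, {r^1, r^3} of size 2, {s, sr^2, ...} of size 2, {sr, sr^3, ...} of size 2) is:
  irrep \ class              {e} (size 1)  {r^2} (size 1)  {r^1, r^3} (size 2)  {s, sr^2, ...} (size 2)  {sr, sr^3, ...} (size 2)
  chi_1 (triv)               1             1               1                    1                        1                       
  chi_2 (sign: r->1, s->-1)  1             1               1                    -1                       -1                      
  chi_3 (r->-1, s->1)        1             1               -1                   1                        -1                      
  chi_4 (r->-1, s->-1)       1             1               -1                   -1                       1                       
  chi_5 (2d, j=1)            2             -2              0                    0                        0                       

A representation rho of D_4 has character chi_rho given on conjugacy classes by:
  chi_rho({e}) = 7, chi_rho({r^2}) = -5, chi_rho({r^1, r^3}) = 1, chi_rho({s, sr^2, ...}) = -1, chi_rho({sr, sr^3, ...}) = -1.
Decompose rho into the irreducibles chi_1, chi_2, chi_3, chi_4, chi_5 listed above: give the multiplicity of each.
Multiplicities: chi_1: 0, chi_2: 1, chi_3: 0, chi_4: 0, chi_5: 3.

Working: Use <chi_rho, chi> = (1/|G|) sum_C |C| * chi_rho(C) * conj(chi(C)) with |G| = 8 for each irreducible chi in the table:
  <chi_rho, chi_1> = (1/8)[1*(7)*conj(1) + 1*(-5)*conj(1) + 2*(1)*conj(1) + 2*(-1)*conj(1) + 2*(-1)*conj(1)]
      = (1/8)[(7) + (-5) + (2) + (-2) + (-2)] = 0/8 = 0
  <chi_rho, chi_2> = (1/8)[1*(7)*conj(1) + 1*(-5)*conj(1) + 2*(1)*conj(1) + 2*(-1)*conj(-1) + 2*(-1)*conj(-1)]
      = (1/8)[(7) + (-5) + (2) + (2) + (2)] = 8/8 = 1
  <chi_rho, chi_3> = (1/8)[1*(7)*conj(1) + 1*(-5)*conj(1) + 2*(1)*conj(-1) + 2*(-1)*conj(1) + 2*(-1)*conj(-1)]
      = (1/8)[(7) + (-5) + (-2) + (-2) + (2)] = 0/8 = 0
  <chi_rho, chi_4> = (1/8)[1*(7)*conj(1) + 1*(-5)*conj(1) + 2*(1)*conj(-1) + 2*(-1)*conj(-1) + 2*(-1)*conj(1)]
      = (1/8)[(7) + (-5) + (-2) + (2) + (-2)] = 0/8 = 0
  <chi_rho, chi_5> = (1/8)[1*(7)*conj(2) + 1*(-5)*conj(-2) + 2*(1)*conj(0) + 2*(-1)*conj(0) + 2*(-1)*conj(0)]
      = (1/8)[(14) + (10) + (0) + (0) + (0)] = 24/8 = 3
Dimension check: dim(rho) = sum (mult * dim) = 0*1 + 1*1 + 0*1 + 0*1 + 3*2 = 7 = chi_rho(e) = 7.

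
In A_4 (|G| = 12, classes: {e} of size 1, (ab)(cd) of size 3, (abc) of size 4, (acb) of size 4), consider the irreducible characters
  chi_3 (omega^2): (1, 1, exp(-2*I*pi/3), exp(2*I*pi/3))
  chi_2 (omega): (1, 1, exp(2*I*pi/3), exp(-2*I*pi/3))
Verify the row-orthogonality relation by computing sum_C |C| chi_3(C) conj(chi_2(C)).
Sum = 0; so <chi_3, chi_2> = 0 (distinct irreducibles are orthogonal).

Argument: Compute term by term over conjugacy classes (|C| * chi_3(C) * conj(chi_2(C))):
  1*(1)*conj(1) + 3*(1)*conj(1) + 4*(exp(-2*I*pi/3))*conj(exp(2*I*pi/3)) + 4*(exp(2*I*pi/3))*conj(exp(-2*I*pi/3))
  = (1) + (3) + (4*exp(2*I*pi/3)) + (4*exp(-2*I*pi/3))
  = 0.
(Exp terms are combined using exp(i*s)*conj(exp(i*t)) = exp(i*(s-t)), and sums of them are collapsed using the identity that for every m > 1 the m distinct m-th roots of unity sum to 0, e.g. 1 + exp(2*I*pi/3) + exp(-2*I*pi/3) = 0.)
Dividing by |G| = 12 gives 0/12 = 0, matching the row-orthogonality relation <chi_3, chi_2> = [chi_3 = chi_2].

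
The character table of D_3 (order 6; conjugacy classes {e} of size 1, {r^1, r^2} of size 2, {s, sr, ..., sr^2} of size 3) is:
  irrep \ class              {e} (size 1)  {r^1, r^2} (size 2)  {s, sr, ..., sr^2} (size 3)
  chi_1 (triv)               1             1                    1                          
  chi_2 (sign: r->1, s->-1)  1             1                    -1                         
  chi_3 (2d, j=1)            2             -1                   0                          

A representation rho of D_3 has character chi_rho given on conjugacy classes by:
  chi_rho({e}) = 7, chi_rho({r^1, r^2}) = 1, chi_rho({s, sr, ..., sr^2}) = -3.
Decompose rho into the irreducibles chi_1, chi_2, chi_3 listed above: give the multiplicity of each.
Multiplicities: chi_1: 0, chi_2: 3, chi_3: 2.

Explanation: Use <chi_rho, chi> = (1/|G|) sum_C |C| * chi_rho(C) * conj(chi(C)) with |G| = 6 for each irreducible chi in the table:
  <chi_rho, chi_1> = (1/6)[1*(7)*conj(1) + 2*(1)*conj(1) + 3*(-3)*conj(1)]
      = (1/6)[(7) + (2) + (-9)] = 0/6 = 0
  <chi_rho, chi_2> = (1/6)[1*(7)*conj(1) + 2*(1)*conj(1) + 3*(-3)*conj(-1)]
      = (1/6)[(7) + (2) + (9)] = 18/6 = 3
  <chi_rho, chi_3> = (1/6)[1*(7)*conj(2) + 2*(1)*conj(-1) + 3*(-3)*conj(0)]
      = (1/6)[(14) + (-2) + (0)] = 12/6 = 2
Dimension check: dim(rho) = sum (mult * dim) = 0*1 + 3*1 + 2*2 = 7 = chi_rho(e) = 7.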